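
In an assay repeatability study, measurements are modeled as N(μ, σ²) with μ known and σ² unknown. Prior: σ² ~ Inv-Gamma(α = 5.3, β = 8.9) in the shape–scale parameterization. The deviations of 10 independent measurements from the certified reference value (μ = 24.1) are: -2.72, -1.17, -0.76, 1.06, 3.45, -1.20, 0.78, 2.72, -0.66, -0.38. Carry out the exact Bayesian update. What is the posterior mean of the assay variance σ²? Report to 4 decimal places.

With known mean μ and an Inverse-Gamma(α, β) prior on σ², the Normal likelihood is conjugate: posterior is Inv-Gamma(α + n/2, β + Σ(xᵢ−μ)²/2).
Σ(xᵢ−μ)² = (-2.72)² + (-1.17)² + (-0.76)² + (1.06)² + (3.45)² + (-1.20)² + (0.78)² + (2.72)² + (-0.66)² + (-0.38)² = 32.3978.
Posterior: Inv-Gamma(5.3 + 10/2, 8.9 + 32.3978/2) = Inv-Gamma(10.30, 25.09890).
E[σ²|data] = β/(α−1) = 25.09890/9.30 = 2.6988.

2.6988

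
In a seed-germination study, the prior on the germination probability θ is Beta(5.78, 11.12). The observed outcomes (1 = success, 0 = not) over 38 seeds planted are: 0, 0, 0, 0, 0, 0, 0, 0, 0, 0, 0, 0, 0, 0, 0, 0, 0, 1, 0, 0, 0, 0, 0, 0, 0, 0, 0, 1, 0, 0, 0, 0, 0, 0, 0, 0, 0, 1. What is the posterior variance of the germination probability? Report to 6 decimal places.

The Beta prior is conjugate to a Binomial/Bernoulli likelihood; the update adds successes to α and failures to β.
Posterior: Beta(α+k, β+n−k) = Beta(5.78+3, 11.12+35) = Beta(8.78, 46.12).
Var = αβ/((α+β)²(α+β+1)) = 8.78·46.12/(54.90²·55.90) = 0.002403.

0.002403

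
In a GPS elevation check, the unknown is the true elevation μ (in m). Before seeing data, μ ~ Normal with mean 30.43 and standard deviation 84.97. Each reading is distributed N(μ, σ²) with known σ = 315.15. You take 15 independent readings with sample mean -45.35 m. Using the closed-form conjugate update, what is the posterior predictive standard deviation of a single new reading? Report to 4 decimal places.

320.5828

For Normal data with known variance σ², a Normal(μ₀, σ₀²) prior on μ is conjugate. Posterior precision = 1/σ₀² + n/σ²; posterior mean is the precision-weighted average of μ₀ and x̄.
σ₀² = 84.97² = 7219.9009, σ² = 315.15² = 99319.5225; σ² + n·σ₀² = 99319.5225 + 15·7219.9009 = 207618.036.
Posterior precision = 1/σ₀² + n/σ² = 1/7219.9009 + 15/99319.5225 = (σ² + n·σ₀²)/(σ₀²σ²) = 207618.036/(7219.9009·99319.5225); posterior variance σₙ² = σ₀²σ²/(σ² + n·σ₀²) = 7219.9009·99319.5225/207618.036 = 3453.828596.
Predictive variance for one new observation = σₙ² + σ² = 7219.9009·99319.5225/207618.036 + 99319.5225 = σ²·(σ₀² + 207618.036)/207618.036 = 99319.5225·214837.9369/207618.036 = 102773.351096; SD = √(99319.5225·214837.9369/207618.036) = 320.5828.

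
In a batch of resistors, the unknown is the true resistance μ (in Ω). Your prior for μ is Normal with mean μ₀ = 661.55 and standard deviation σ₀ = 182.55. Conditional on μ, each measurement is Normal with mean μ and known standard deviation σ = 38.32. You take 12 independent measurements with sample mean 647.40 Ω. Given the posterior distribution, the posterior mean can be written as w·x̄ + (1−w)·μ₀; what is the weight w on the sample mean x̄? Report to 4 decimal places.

0.9963

For Normal data with known variance σ², a Normal(μ₀, σ₀²) prior on μ is conjugate. Posterior precision = 1/σ₀² + n/σ²; posterior mean is the precision-weighted average of μ₀ and x̄.
σ₀² = 182.55² = 33324.5025, σ² = 38.32² = 1468.4224. Prior precision 1/σ₀² = 1/33324.5025; data precision n/σ² = 12/1468.4224.
w = (n/σ²)/(1/σ₀² + n/σ²) = n·σ₀²/(σ² + n·σ₀²) = 12·33324.5025/(1468.4224 + 12·33324.5025) = 399894.03/401362.4524 = 0.9963.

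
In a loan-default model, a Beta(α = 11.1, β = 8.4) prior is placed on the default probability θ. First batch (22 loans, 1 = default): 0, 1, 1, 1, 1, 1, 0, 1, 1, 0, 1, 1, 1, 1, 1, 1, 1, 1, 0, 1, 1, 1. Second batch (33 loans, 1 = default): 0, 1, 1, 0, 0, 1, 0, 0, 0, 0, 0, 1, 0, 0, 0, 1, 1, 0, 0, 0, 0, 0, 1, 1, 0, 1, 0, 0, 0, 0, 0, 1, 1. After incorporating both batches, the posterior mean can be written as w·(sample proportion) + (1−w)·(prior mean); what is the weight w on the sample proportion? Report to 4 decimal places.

The Beta prior is conjugate to a Binomial/Bernoulli likelihood; the update adds successes to α and failures to β.
Total number of loans: n = 22 + 33 = 55.
Posterior mean = (α₀+k)/(α₀+β₀+n) = [n/(α₀+β₀+n)]·(k/n) + [(α₀+β₀)/(α₀+β₀+n)]·α₀/(α₀+β₀), so only n and the prior enter the weight.
The weight on the data is w = n/(α₀+β₀+n) = 55/(11.1+8.4+55) = 55/74.5 = 0.7383.

0.7383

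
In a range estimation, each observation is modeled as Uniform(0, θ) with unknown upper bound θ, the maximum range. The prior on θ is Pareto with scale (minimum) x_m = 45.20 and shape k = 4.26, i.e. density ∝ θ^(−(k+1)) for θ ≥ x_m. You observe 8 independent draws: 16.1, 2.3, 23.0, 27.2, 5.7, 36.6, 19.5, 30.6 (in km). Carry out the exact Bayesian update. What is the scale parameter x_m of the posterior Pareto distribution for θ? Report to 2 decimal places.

45.20

A Pareto(scale x_m, shape k) prior on the upper bound θ of Uniform(0, θ) is conjugate: posterior is Pareto(max(x_m, max xᵢ), k + n).
Sample maximum = 36.6; prior scale x_m = 45.20 → posterior scale = max = 45.20.
Posterior shape = 4.26 + 8 = 12.26.
Posterior scale x_m = 45.20.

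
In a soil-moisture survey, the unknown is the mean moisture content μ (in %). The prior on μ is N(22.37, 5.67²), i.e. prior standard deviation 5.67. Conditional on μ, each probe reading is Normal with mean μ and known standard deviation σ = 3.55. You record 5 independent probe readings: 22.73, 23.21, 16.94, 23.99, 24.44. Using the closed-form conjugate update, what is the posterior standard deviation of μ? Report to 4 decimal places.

For Normal data with known variance σ², a Normal(μ₀, σ₀²) prior on μ is conjugate. Posterior precision = 1/σ₀² + n/σ²; posterior mean is the precision-weighted average of μ₀ and x̄.
σ₀² = 5.67² = 32.1489, σ² = 3.55² = 12.6025; σ² + n·σ₀² = 12.6025 + 5·32.1489 = 173.347.
Posterior precision = 1/σ₀² + n/σ² = 1/32.1489 + 5/12.6025 = (σ² + n·σ₀²)/(σ₀²σ²) = 173.347/(32.1489·12.6025); posterior variance σₙ² = σ₀²σ²/(σ² + n·σ₀²) = 32.1489·12.6025/173.347 = 2.337257.
Posterior SD = √σₙ² = √(32.1489·12.6025/173.347) = 1.5288.

1.5288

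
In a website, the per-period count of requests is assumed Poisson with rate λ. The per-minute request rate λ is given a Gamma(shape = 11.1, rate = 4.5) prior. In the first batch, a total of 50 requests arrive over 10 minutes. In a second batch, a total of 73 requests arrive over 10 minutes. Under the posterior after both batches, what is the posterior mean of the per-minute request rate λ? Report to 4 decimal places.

5.4735

With a Gamma(shape α, rate β) prior, the Poisson likelihood is conjugate: the posterior is Gamma(α + ΣXᵢ, β + n).
After batch 1: Gamma(α+S, β+n) = Gamma(11.1+50, 4.5+10) = Gamma(61.1, 14.5).
After batch 2: Gamma(α+S, β+n) = Gamma(61.1+73, 14.5+10) = Gamma(134.1, 24.5).
Posterior mean = α/β = 134.1/24.5 = 5.4735.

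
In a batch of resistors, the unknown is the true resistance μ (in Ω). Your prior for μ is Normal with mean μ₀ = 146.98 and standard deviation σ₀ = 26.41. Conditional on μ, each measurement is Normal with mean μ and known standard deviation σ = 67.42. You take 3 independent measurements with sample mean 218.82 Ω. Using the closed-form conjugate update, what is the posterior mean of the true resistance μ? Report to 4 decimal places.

169.6260

For Normal data with known variance σ², a Normal(μ₀, σ₀²) prior on μ is conjugate. Posterior precision = 1/σ₀² + n/σ²; posterior mean is the precision-weighted average of μ₀ and x̄.
n·x̄ = 3·218.82 = 656.46.
σ₀² = 26.41² = 697.4881, σ² = 67.42² = 4545.4564; σ² + n·σ₀² = 4545.4564 + 3·697.4881 = 6637.9207.
Posterior mean = (μ₀/σ₀² + n·x̄/σ²)/(1/σ₀² + n/σ²) = (σ²·μ₀ + σ₀²·n·x̄)/(σ² + n·σ₀²) = (4545.4564·146.98 + 697.4881·656.46)/6637.9207 = 1125964.219798/6637.9207 = 169.6260.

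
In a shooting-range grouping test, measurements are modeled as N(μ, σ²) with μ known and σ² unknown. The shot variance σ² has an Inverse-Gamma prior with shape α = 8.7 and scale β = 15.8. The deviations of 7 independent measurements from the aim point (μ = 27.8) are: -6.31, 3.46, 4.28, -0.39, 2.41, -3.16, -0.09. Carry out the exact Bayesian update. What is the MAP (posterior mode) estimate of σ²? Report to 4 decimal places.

With known mean μ and an Inverse-Gamma(α, β) prior on σ², the Normal likelihood is conjugate: posterior is Inv-Gamma(α + n/2, β + Σ(xᵢ−μ)²/2).
Σ(xᵢ−μ)² = (-6.31)² + (3.46)² + (4.28)² + (-0.39)² + (2.41)² + (-3.16)² + (-0.09)² = 86.0600.
Posterior: Inv-Gamma(8.7 + 7/2, 15.8 + 86.0600/2) = Inv-Gamma(12.20, 58.83000).
Mode = β/(α+1) = 58.83000/13.20 = 4.4568.

4.4568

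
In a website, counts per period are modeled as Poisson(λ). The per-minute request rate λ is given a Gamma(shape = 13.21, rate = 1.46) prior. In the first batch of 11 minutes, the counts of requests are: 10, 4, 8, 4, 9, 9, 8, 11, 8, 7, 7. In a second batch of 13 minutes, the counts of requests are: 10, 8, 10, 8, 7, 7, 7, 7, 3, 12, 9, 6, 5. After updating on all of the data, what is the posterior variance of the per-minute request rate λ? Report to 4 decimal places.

0.3042

With a Gamma(shape α, rate β) prior, the Poisson likelihood is conjugate: the posterior is Gamma(α + ΣXᵢ, β + n).
Batch 1: sum of counts S = 85 over n = 11 minutes.
After batch 1: Gamma(α+S, β+n) = Gamma(13.21+85, 1.46+11) = Gamma(98.21, 12.46).
Batch 2: sum of counts S = 99 over n = 13 minutes.
After batch 2: Gamma(α+S, β+n) = Gamma(98.21+99, 12.46+13) = Gamma(197.21, 25.46).
Var = α/β² = 197.21/25.46² = 0.3042.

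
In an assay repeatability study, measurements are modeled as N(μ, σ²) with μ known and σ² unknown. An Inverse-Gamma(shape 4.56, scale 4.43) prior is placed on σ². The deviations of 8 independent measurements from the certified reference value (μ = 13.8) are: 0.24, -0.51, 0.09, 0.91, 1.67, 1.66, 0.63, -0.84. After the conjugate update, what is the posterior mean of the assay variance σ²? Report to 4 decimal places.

With known mean μ and an Inverse-Gamma(α, β) prior on σ², the Normal likelihood is conjugate: posterior is Inv-Gamma(α + n/2, β + Σ(xᵢ−μ)²/2).
Σ(xᵢ−μ)² = (0.24)² + (-0.51)² + (0.09)² + (0.91)² + (1.67)² + (1.66)² + (0.63)² + (-0.84)² = 7.8009.
Posterior: Inv-Gamma(4.56 + 8/2, 4.43 + 7.8009/2) = Inv-Gamma(8.56, 8.33045).
E[σ²|data] = β/(α−1) = 8.33045/7.56 = 1.1019.

1.1019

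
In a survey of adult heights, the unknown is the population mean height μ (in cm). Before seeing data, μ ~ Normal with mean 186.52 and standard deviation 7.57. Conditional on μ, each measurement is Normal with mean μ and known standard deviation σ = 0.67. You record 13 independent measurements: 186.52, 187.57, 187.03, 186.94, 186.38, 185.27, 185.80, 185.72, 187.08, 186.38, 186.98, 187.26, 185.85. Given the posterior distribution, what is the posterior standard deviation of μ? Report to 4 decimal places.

For Normal data with known variance σ², a Normal(μ₀, σ₀²) prior on μ is conjugate. Posterior precision = 1/σ₀² + n/σ²; posterior mean is the precision-weighted average of μ₀ and x̄.
σ₀² = 7.57² = 57.3049, σ² = 0.67² = 0.4489; σ² + n·σ₀² = 0.4489 + 13·57.3049 = 745.4126.
Posterior precision = 1/σ₀² + n/σ² = 1/57.3049 + 13/0.4489 = (σ² + n·σ₀²)/(σ₀²σ²) = 745.4126/(57.3049·0.4489); posterior variance σₙ² = σ₀²σ²/(σ² + n·σ₀²) = 57.3049·0.4489/745.4126 = 0.034510.
Posterior SD = √σₙ² = √(57.3049·0.4489/745.4126) = 0.1858.

0.1858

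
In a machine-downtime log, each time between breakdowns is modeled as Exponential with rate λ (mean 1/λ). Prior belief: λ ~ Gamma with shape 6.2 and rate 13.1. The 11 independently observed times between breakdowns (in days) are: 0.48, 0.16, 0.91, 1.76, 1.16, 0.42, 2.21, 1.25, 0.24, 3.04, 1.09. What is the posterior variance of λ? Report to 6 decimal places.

With a Gamma(shape α, rate β) prior on the exponential rate λ, the posterior after n observations with total T = Σxᵢ is Gamma(α+n, β+T).
Sum of observations T = 12.72 days; n = 11.
Posterior: Gamma(6.2+11, 13.1+12.72) = Gamma(17.2, 25.82).
Var = α/β² = 0.025800.

0.025800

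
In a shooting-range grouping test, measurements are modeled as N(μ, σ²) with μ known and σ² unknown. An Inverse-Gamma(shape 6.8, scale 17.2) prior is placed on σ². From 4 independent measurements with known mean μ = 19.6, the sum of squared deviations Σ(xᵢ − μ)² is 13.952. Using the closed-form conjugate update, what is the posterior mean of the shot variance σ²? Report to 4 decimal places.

With known mean μ and an Inverse-Gamma(α, β) prior on σ², the Normal likelihood is conjugate: posterior is Inv-Gamma(α + n/2, β + Σ(xᵢ−μ)²/2).
Posterior: Inv-Gamma(6.8 + 4/2, 17.2 + 13.952/2) = Inv-Gamma(8.80, 24.1760).
E[σ²|data] = β/(α−1) = 24.1760/7.80 = 3.0995.

3.0995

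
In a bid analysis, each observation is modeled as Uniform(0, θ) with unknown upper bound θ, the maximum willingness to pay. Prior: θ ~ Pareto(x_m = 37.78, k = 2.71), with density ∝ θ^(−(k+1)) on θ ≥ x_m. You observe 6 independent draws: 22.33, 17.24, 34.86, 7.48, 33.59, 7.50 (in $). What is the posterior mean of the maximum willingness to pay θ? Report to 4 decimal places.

42.6801

A Pareto(scale x_m, shape k) prior on the upper bound θ of Uniform(0, θ) is conjugate: posterior is Pareto(max(x_m, max xᵢ), k + n).
Sample maximum = 34.86; prior scale x_m = 37.78 → posterior scale = max = 37.78.
Posterior shape = 2.71 + 6 = 8.71.
E[θ|data] = k·x_m/(k−1) = 8.71·37.78/7.71 = 42.6801.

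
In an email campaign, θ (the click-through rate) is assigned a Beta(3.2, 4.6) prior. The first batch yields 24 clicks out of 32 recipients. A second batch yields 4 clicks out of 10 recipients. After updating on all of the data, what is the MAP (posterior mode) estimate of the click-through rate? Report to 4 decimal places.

0.6318

The Beta prior is conjugate to a Binomial/Bernoulli likelihood; the update adds successes to α and failures to β.
After batch 1: Beta(3.2+24, 4.6+8) = Beta(27.2, 12.6).
After batch 2: Beta(27.2+4, 12.6+6) = Beta(31.2, 18.6).
Mode of Beta(a,b) for a,b>1 is (a−1)/(a+b−2) = 30.2/47.8 = 0.6318.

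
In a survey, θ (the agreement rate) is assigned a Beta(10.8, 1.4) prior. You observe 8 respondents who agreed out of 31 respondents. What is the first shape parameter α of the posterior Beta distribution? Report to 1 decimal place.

18.8

The Beta prior is conjugate to a Binomial/Bernoulli likelihood; the update adds successes to α and failures to β.
Posterior: Beta(α+k, β+n−k) = Beta(10.8+8, 1.4+23) = Beta(18.8, 24.4).
Posterior α = 18.8.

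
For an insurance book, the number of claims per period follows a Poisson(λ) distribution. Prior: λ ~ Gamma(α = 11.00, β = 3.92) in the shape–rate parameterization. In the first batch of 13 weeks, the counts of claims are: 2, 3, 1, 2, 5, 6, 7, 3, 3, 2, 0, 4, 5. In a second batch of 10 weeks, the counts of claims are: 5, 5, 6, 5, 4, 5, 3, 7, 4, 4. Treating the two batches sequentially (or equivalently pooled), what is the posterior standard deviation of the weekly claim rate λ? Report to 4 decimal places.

0.3752

With a Gamma(shape α, rate β) prior, the Poisson likelihood is conjugate: the posterior is Gamma(α + ΣXᵢ, β + n).
Batch 1: sum of counts S = 43 over n = 13 weeks.
After batch 1: Gamma(α+S, β+n) = Gamma(11.00+43, 3.92+13) = Gamma(54.00, 16.92).
Batch 2: sum of counts S = 48 over n = 10 weeks.
After batch 2: Gamma(α+S, β+n) = Gamma(54.00+48, 16.92+10) = Gamma(102.00, 26.92).
SD = √α/β = √102.00/26.92 = 0.3752.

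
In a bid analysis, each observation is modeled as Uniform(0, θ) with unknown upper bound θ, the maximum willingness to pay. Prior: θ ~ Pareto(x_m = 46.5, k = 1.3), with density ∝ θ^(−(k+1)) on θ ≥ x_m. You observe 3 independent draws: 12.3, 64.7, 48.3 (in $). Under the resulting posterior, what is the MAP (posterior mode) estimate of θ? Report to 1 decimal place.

A Pareto(scale x_m, shape k) prior on the upper bound θ of Uniform(0, θ) is conjugate: posterior is Pareto(max(x_m, max xᵢ), k + n).
Sample maximum = 64.7; prior scale x_m = 46.5 → posterior scale = max = 64.7.
Posterior shape = 1.3 + 3 = 4.3.
The Pareto density is decreasing on [x_m, ∞), so the mode is x_m = 64.7.

64.7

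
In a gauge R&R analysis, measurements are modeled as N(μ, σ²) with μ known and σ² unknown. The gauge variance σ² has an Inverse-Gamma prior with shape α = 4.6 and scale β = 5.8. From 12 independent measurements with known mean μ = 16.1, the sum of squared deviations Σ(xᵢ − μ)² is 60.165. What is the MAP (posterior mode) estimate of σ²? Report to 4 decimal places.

3.0933

With known mean μ and an Inverse-Gamma(α, β) prior on σ², the Normal likelihood is conjugate: posterior is Inv-Gamma(α + n/2, β + Σ(xᵢ−μ)²/2).
Posterior: Inv-Gamma(4.6 + 12/2, 5.8 + 60.165/2) = Inv-Gamma(10.60, 35.8825).
Mode = β/(α+1) = 35.8825/11.60 = 3.0933.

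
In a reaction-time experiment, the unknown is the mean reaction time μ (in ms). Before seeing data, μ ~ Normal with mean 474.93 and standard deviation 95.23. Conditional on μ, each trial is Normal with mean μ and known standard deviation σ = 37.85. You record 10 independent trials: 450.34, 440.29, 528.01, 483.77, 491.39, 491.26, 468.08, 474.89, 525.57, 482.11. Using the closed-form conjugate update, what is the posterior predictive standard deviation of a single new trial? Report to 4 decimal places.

For Normal data with known variance σ², a Normal(μ₀, σ₀²) prior on μ is conjugate. Posterior precision = 1/σ₀² + n/σ²; posterior mean is the precision-weighted average of μ₀ and x̄.
σ₀² = 95.23² = 9068.7529, σ² = 37.85² = 1432.6225; σ² + n·σ₀² = 1432.6225 + 10·9068.7529 = 92120.1515.
Posterior precision = 1/σ₀² + n/σ² = 1/9068.7529 + 10/1432.6225 = (σ² + n·σ₀²)/(σ₀²σ²) = 92120.1515/(9068.7529·1432.6225); posterior variance σₙ² = σ₀²σ²/(σ² + n·σ₀²) = 9068.7529·1432.6225/92120.1515 = 141.034282.
Predictive variance for one new observation = σₙ² + σ² = 9068.7529·1432.6225/92120.1515 + 1432.6225 = σ²·(σ₀² + 92120.1515)/92120.1515 = 1432.6225·101188.9044/92120.1515 = 1573.656782; SD = √(1432.6225·101188.9044/92120.1515) = 39.6693.

39.6693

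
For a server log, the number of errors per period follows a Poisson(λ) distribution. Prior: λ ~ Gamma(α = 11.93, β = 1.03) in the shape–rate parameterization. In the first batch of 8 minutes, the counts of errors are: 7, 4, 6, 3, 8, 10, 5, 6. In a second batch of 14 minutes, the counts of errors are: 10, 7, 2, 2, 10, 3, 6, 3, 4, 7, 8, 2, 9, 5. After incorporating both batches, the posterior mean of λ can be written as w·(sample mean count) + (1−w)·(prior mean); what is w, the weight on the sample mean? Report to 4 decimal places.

0.9553

With a Gamma(shape α, rate β) prior, the Poisson likelihood is conjugate: the posterior is Gamma(α + ΣXᵢ, β + n).
Total number of minutes: n = 8 + 14 = 22.
Posterior mean = (α₀+S)/(β₀+n) = [n/(β₀+n)]·(S/n) + [β₀/(β₀+n)]·(α₀/β₀), so only n and β₀ enter the weight.
Weight on data w = n/(β₀+n) = 22/(1.03+22) = 22/23.03 = 0.9553.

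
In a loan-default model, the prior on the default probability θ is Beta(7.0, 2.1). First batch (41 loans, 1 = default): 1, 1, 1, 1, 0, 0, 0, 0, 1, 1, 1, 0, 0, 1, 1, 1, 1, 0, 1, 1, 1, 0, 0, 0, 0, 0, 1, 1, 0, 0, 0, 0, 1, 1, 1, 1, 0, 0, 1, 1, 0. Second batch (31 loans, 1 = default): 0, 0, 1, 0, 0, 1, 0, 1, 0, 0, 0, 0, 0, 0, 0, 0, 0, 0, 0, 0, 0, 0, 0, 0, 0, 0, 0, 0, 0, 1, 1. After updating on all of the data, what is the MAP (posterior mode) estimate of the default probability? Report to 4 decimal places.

0.4172

The Beta prior is conjugate to a Binomial/Bernoulli likelihood; the update adds successes to α and failures to β.
After batch 1: Beta(7.0+22, 2.1+19) = Beta(29.0, 21.1).
After batch 2: Beta(29.0+5, 21.1+26) = Beta(34.0, 47.1).
Mode of Beta(a,b) for a,b>1 is (a−1)/(a+b−2) = 33.0/79.1 = 0.4172.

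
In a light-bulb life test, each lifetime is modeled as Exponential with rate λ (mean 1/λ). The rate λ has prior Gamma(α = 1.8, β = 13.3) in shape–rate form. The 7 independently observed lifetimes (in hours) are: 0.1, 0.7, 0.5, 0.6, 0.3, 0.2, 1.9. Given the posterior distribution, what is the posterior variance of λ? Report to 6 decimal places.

With a Gamma(shape α, rate β) prior on the exponential rate λ, the posterior after n observations with total T = Σxᵢ is Gamma(α+n, β+T).
Sum of observations T = 4.3 hours; n = 7.
Posterior: Gamma(1.8+7, 13.3+4.3) = Gamma(8.8, 17.6).
Var = α/β² = 0.028409.

0.028409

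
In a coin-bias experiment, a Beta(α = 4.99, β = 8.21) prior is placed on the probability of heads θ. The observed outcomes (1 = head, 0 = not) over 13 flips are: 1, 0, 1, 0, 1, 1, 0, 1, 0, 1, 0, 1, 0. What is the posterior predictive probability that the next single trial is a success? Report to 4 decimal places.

The Beta prior is conjugate to a Binomial/Bernoulli likelihood; the update adds successes to α and failures to β.
Posterior: Beta(α+k, β+n−k) = Beta(4.99+7, 8.21+6) = Beta(11.99, 14.21).
For a single future Bernoulli trial, P(success | data) = α/(α+β) = 0.4576.

0.4576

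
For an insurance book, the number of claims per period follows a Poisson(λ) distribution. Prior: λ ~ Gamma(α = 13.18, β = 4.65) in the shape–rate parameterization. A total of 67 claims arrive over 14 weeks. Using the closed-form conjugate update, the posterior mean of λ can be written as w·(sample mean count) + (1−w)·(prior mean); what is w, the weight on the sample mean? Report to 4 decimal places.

With a Gamma(shape α, rate β) prior, the Poisson likelihood is conjugate: the posterior is Gamma(α + ΣXᵢ, β + n).
Posterior mean = (α₀+S)/(β₀+n) = [n/(β₀+n)]·(S/n) + [β₀/(β₀+n)]·(α₀/β₀), so only n and β₀ enter the weight.
Weight on data w = n/(β₀+n) = 14/(4.65+14) = 14/18.65 = 0.7507.

0.7507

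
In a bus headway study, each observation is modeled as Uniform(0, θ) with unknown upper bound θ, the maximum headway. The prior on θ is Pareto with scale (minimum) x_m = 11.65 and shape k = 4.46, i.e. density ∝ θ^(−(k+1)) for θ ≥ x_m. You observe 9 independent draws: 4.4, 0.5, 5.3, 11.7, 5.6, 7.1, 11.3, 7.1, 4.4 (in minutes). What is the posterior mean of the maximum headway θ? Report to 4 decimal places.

A Pareto(scale x_m, shape k) prior on the upper bound θ of Uniform(0, θ) is conjugate: posterior is Pareto(max(x_m, max xᵢ), k + n).
Sample maximum = 11.7; prior scale x_m = 11.65 → posterior scale = max = 11.70.
Posterior shape = 4.46 + 9 = 13.46.
E[θ|data] = k·x_m/(k−1) = 13.46·11.70/12.46 = 12.6390.

12.6390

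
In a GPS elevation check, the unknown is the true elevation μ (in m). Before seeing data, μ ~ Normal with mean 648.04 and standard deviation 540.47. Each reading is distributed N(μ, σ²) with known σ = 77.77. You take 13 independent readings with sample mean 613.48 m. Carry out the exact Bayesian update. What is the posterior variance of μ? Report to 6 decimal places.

For Normal data with known variance σ², a Normal(μ₀, σ₀²) prior on μ is conjugate. Posterior precision = 1/σ₀² + n/σ²; posterior mean is the precision-weighted average of μ₀ and x̄.
σ₀² = 540.47² = 292107.8209, σ² = 77.77² = 6048.1729; σ² + n·σ₀² = 6048.1729 + 13·292107.8209 = 3803449.8446.
Posterior precision = 1/σ₀² + n/σ² = 1/292107.8209 + 13/6048.1729 = (σ² + n·σ₀²)/(σ₀²σ²) = 3803449.8446/(292107.8209·6048.1729); posterior variance σₙ² = σ₀²σ²/(σ² + n·σ₀²) = 292107.8209·6048.1729/3803449.8446 = 464.504247.

464.504247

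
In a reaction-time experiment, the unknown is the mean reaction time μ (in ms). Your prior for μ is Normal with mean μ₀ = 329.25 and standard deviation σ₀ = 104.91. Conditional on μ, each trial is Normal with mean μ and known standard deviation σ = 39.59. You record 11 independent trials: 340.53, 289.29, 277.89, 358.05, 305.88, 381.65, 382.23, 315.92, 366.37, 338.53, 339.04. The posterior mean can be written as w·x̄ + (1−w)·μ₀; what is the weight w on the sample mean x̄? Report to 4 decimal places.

For Normal data with known variance σ², a Normal(μ₀, σ₀²) prior on μ is conjugate. Posterior precision = 1/σ₀² + n/σ²; posterior mean is the precision-weighted average of μ₀ and x̄.
σ₀² = 104.91² = 11006.1081, σ² = 39.59² = 1567.3681. Prior precision 1/σ₀² = 1/11006.1081; data precision n/σ² = 11/1567.3681.
w = (n/σ²)/(1/σ₀² + n/σ²) = n·σ₀²/(σ² + n·σ₀²) = 11·11006.1081/(1567.3681 + 11·11006.1081) = 121067.1891/122634.5572 = 0.9872.

0.9872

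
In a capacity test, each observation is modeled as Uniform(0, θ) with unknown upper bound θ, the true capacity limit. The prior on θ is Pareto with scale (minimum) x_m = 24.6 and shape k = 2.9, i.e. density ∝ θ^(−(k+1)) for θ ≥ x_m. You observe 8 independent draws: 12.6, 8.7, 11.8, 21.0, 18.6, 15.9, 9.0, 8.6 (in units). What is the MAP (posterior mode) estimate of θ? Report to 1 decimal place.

A Pareto(scale x_m, shape k) prior on the upper bound θ of Uniform(0, θ) is conjugate: posterior is Pareto(max(x_m, max xᵢ), k + n).
Sample maximum = 21.0; prior scale x_m = 24.6 → posterior scale = max = 24.6.
Posterior shape = 2.9 + 8 = 10.9.
The Pareto density is decreasing on [x_m, ∞), so the mode is x_m = 24.6.

24.6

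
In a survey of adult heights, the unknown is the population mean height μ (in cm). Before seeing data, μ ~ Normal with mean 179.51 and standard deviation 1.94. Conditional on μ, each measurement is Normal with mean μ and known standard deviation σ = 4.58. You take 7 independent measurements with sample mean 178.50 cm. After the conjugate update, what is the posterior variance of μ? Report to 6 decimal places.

1.668303

For Normal data with known variance σ², a Normal(μ₀, σ₀²) prior on μ is conjugate. Posterior precision = 1/σ₀² + n/σ²; posterior mean is the precision-weighted average of μ₀ and x̄.
σ₀² = 1.94² = 3.7636, σ² = 4.58² = 20.9764; σ² + n·σ₀² = 20.9764 + 7·3.7636 = 47.3216.
Posterior precision = 1/σ₀² + n/σ² = 1/3.7636 + 7/20.9764 = (σ² + n·σ₀²)/(σ₀²σ²) = 47.3216/(3.7636·20.9764); posterior variance σₙ² = σ₀²σ²/(σ² + n·σ₀²) = 3.7636·20.9764/47.3216 = 1.668303.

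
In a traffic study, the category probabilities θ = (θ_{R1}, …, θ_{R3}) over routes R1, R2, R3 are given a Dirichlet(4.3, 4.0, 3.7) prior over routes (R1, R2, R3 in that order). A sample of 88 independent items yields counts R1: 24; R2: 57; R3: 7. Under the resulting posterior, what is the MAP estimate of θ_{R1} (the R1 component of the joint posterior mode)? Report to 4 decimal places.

0.2814

The Dirichlet prior is conjugate to the Multinomial likelihood: each posterior αⱼ = prior αⱼ + observed count nⱼ.
Posterior concentration: (28.3, 61.0, 10.7), total = 100.0.
Joint mode component: (α_{R1}−1)/(Σα−K) = 27.3/97.0 = 0.2814.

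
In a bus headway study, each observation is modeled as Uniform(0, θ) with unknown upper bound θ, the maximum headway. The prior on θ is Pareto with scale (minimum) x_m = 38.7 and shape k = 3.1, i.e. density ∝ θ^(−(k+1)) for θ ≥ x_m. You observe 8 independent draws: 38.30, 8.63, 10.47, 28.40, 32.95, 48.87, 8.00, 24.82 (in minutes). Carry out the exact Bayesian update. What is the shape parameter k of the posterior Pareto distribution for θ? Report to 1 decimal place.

11.1

A Pareto(scale x_m, shape k) prior on the upper bound θ of Uniform(0, θ) is conjugate: posterior is Pareto(max(x_m, max xᵢ), k + n).
Sample maximum = 48.87; prior scale x_m = 38.7 → posterior scale = max = 48.87.
Posterior shape = 3.1 + 8 = 11.1.
Posterior shape k = 11.1.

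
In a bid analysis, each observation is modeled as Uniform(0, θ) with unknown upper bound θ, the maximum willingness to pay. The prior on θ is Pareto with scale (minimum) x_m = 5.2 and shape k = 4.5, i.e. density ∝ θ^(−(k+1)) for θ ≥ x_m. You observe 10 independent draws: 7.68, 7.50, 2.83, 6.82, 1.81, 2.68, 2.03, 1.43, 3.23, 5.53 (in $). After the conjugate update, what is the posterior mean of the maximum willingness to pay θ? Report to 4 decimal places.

A Pareto(scale x_m, shape k) prior on the upper bound θ of Uniform(0, θ) is conjugate: posterior is Pareto(max(x_m, max xᵢ), k + n).
Sample maximum = 7.68; prior scale x_m = 5.2 → posterior scale = max = 7.68.
Posterior shape = 4.5 + 10 = 14.5.
E[θ|data] = k·x_m/(k−1) = 14.5·7.68/13.5 = 8.2489.

8.2489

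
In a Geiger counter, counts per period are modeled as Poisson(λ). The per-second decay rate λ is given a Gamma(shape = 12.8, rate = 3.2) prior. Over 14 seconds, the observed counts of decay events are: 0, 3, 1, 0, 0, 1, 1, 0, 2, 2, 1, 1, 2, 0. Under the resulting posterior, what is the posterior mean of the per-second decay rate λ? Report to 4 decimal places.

With a Gamma(shape α, rate β) prior, the Poisson likelihood is conjugate: the posterior is Gamma(α + ΣXᵢ, β + n).
Sum of counts S = 14 over n = 14 seconds.
Posterior: Gamma(α+S, β+n) = Gamma(12.8+14, 3.2+14) = Gamma(26.8, 17.2).
Posterior mean = α/β = 26.8/17.2 = 1.5581.

1.5581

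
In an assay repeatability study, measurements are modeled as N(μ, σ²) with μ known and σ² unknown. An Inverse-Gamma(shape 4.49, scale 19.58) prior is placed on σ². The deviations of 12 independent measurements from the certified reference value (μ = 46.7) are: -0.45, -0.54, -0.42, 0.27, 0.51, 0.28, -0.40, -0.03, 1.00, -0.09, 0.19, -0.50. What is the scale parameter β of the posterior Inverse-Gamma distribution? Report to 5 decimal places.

20.84850

With known mean μ and an Inverse-Gamma(α, β) prior on σ², the Normal likelihood is conjugate: posterior is Inv-Gamma(α + n/2, β + Σ(xᵢ−μ)²/2).
Σ(xᵢ−μ)² = (-0.45)² + (-0.54)² + (-0.42)² + (0.27)² + (0.51)² + (0.28)² + (-0.40)² + (-0.03)² + (1.00)² + (-0.09)² + (0.19)² + (-0.50)² = 2.5370.
Posterior: Inv-Gamma(4.49 + 12/2, 19.58 + 2.5370/2) = Inv-Gamma(10.49, 20.84850).
Posterior β = 20.84850.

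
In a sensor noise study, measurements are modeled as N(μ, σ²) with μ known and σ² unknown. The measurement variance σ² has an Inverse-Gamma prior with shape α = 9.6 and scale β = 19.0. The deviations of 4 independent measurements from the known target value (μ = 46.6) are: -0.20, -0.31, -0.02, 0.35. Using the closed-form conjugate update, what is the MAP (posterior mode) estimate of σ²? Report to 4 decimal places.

1.5182

With known mean μ and an Inverse-Gamma(α, β) prior on σ², the Normal likelihood is conjugate: posterior is Inv-Gamma(α + n/2, β + Σ(xᵢ−μ)²/2).
Σ(xᵢ−μ)² = (-0.20)² + (-0.31)² + (-0.02)² + (0.35)² = 0.2590.
Posterior: Inv-Gamma(9.6 + 4/2, 19.0 + 0.2590/2) = Inv-Gamma(11.60, 19.12950).
Mode = β/(α+1) = 19.12950/12.60 = 1.5182.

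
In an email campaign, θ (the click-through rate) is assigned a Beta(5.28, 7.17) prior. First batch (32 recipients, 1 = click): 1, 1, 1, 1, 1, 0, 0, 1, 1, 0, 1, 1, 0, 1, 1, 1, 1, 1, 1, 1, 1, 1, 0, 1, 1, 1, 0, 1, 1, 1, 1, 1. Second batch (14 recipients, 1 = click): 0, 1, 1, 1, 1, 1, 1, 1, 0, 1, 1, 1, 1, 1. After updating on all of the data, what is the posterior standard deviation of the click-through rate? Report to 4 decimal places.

0.0569

The Beta prior is conjugate to a Binomial/Bernoulli likelihood; the update adds successes to α and failures to β.
After batch 1: Beta(5.28+26, 7.17+6) = Beta(31.28, 13.17).
After batch 2: Beta(31.28+12, 13.17+2) = Beta(43.28, 15.17).
Var = αβ/((α+β)²(α+β+1)) = 43.28·15.17/(58.45²·59.45) = 0.00323260; SD = √0.00323260 = 0.0569.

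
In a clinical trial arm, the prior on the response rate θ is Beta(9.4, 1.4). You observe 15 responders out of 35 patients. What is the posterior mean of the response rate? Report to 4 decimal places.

The Beta prior is conjugate to a Binomial/Bernoulli likelihood; the update adds successes to α and failures to β.
Posterior: Beta(α+k, β+n−k) = Beta(9.4+15, 1.4+20) = Beta(24.4, 21.4).
Posterior mean = α/(α+β) = 24.4/45.8 = 0.5328.

0.5328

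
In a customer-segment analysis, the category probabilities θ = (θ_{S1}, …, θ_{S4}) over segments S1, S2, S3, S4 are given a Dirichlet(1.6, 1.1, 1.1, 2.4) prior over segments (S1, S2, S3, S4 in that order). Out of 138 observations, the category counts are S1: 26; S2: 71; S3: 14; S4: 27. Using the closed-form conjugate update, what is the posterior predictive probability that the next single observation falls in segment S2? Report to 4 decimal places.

The Dirichlet prior is conjugate to the Multinomial likelihood: each posterior αⱼ = prior αⱼ + observed count nⱼ.
Posterior concentration: (27.6, 72.1, 15.1, 29.4), total = 144.2.
P(next = S2 | data) = α_{S2}/Σα = 0.5000.

0.5000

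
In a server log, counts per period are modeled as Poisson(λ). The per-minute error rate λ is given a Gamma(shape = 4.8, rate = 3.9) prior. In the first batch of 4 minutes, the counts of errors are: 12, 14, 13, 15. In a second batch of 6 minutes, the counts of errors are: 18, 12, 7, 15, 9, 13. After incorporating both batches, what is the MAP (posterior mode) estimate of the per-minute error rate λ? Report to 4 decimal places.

With a Gamma(shape α, rate β) prior, the Poisson likelihood is conjugate: the posterior is Gamma(α + ΣXᵢ, β + n).
Batch 1: sum of counts S = 54 over n = 4 minutes.
After batch 1: Gamma(α+S, β+n) = Gamma(4.8+54, 3.9+4) = Gamma(58.8, 7.9).
Batch 2: sum of counts S = 74 over n = 6 minutes.
After batch 2: Gamma(α+S, β+n) = Gamma(58.8+74, 7.9+6) = Gamma(132.8, 13.9).
Mode of Gamma(α,β) for α≥1 is (α−1)/β = 131.8/13.9 = 9.4820.

9.4820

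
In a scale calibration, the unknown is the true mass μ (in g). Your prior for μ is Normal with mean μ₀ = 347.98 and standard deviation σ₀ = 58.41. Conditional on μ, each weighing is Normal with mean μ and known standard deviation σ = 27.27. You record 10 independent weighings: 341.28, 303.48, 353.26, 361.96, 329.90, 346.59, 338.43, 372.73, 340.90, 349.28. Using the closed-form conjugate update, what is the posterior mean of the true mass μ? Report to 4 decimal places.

For Normal data with known variance σ², a Normal(μ₀, σ₀²) prior on μ is conjugate. Posterior precision = 1/σ₀² + n/σ²; posterior mean is the precision-weighted average of μ₀ and x̄.
Σxᵢ = 341.28 + 303.48 + 353.26 + 361.96 + 329.90 + 346.59 + 338.43 + 372.73 + 340.90 + 349.28 = 3437.81, so n·x̄ = 3437.81.
σ₀² = 58.41² = 3411.7281, σ² = 27.27² = 743.6529; σ² + n·σ₀² = 743.6529 + 10·3411.7281 = 34860.9339.
Posterior mean = (μ₀/σ₀² + n·x̄/σ²)/(1/σ₀² + n/σ²) = (σ²·μ₀ + σ₀²·n·x̄)/(σ² + n·σ₀²) = (743.6529·347.98 + 3411.7281·3437.81)/34860.9339 = 11987649.315603/34860.9339 = 343.8706.

343.8706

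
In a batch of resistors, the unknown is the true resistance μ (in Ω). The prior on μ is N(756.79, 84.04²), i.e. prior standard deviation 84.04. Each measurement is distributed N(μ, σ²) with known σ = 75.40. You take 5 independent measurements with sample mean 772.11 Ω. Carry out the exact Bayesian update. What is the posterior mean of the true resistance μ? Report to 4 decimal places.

For Normal data with known variance σ², a Normal(μ₀, σ₀²) prior on μ is conjugate. Posterior precision = 1/σ₀² + n/σ²; posterior mean is the precision-weighted average of μ₀ and x̄.
n·x̄ = 5·772.11 = 3860.55.
σ₀² = 84.04² = 7062.7216, σ² = 75.40² = 5685.16; σ² + n·σ₀² = 5685.16 + 5·7062.7216 = 40998.768.
Posterior mean = (μ₀/σ₀² + n·x̄/σ²)/(1/σ₀² + n/σ²) = (σ²·μ₀ + σ₀²·n·x̄)/(σ² + n·σ₀²) = (5685.16·756.79 + 7062.7216·3860.55)/40998.768 = 31568462.10928/40998.768 = 769.9856.

769.9856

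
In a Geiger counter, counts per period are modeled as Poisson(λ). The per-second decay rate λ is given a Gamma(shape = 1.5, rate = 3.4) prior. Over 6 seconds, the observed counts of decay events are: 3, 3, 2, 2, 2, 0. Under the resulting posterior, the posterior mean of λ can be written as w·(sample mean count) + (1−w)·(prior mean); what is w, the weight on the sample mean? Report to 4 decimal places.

With a Gamma(shape α, rate β) prior, the Poisson likelihood is conjugate: the posterior is Gamma(α + ΣXᵢ, β + n).
Posterior mean = (α₀+S)/(β₀+n) = [n/(β₀+n)]·(S/n) + [β₀/(β₀+n)]·(α₀/β₀), so only n and β₀ enter the weight.
Weight on data w = n/(β₀+n) = 6/(3.4+6) = 6/9.4 = 0.6383.

0.6383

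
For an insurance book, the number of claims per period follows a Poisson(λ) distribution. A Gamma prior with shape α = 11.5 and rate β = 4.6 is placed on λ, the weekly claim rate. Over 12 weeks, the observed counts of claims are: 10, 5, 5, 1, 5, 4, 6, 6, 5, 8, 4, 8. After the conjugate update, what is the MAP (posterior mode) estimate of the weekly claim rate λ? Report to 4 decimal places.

With a Gamma(shape α, rate β) prior, the Poisson likelihood is conjugate: the posterior is Gamma(α + ΣXᵢ, β + n).
Sum of counts S = 67 over n = 12 weeks.
Posterior: Gamma(α+S, β+n) = Gamma(11.5+67, 4.6+12) = Gamma(78.5, 16.6).
Mode of Gamma(α,β) for α≥1 is (α−1)/β = 77.5/16.6 = 4.6687.

4.6687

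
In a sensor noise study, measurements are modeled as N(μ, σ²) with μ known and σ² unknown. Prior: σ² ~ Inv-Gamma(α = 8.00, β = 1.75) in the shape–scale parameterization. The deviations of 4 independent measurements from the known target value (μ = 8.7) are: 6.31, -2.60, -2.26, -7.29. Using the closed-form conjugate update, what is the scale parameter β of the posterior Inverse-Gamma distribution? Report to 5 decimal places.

54.16390

With known mean μ and an Inverse-Gamma(α, β) prior on σ², the Normal likelihood is conjugate: posterior is Inv-Gamma(α + n/2, β + Σ(xᵢ−μ)²/2).
Σ(xᵢ−μ)² = (6.31)² + (-2.60)² + (-2.26)² + (-7.29)² = 104.8278.
Posterior: Inv-Gamma(8.00 + 4/2, 1.75 + 104.8278/2) = Inv-Gamma(10.00, 54.16390).
Posterior β = 54.16390.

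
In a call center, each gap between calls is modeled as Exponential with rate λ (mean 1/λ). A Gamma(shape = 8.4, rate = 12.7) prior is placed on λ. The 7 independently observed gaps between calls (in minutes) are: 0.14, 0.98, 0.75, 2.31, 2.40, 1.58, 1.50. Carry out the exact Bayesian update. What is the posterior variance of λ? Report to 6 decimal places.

With a Gamma(shape α, rate β) prior on the exponential rate λ, the posterior after n observations with total T = Σxᵢ is Gamma(α+n, β+T).
Sum of observations T = 9.66 minutes; n = 7.
Posterior: Gamma(8.4+7, 12.7+9.66) = Gamma(15.4, 22.36).
Var = α/β² = 0.030802.

0.030802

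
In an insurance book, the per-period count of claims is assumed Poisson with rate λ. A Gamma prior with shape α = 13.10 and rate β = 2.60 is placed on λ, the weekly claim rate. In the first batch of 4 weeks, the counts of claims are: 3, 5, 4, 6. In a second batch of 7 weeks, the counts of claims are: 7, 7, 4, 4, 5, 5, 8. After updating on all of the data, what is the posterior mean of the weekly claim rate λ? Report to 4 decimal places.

With a Gamma(shape α, rate β) prior, the Poisson likelihood is conjugate: the posterior is Gamma(α + ΣXᵢ, β + n).
Batch 1: sum of counts S = 18 over n = 4 weeks.
After batch 1: Gamma(α+S, β+n) = Gamma(13.10+18, 2.60+4) = Gamma(31.10, 6.60).
Batch 2: sum of counts S = 40 over n = 7 weeks.
After batch 2: Gamma(α+S, β+n) = Gamma(31.10+40, 6.60+7) = Gamma(71.10, 13.60).
Posterior mean = α/β = 71.10/13.60 = 5.2279.

5.2279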